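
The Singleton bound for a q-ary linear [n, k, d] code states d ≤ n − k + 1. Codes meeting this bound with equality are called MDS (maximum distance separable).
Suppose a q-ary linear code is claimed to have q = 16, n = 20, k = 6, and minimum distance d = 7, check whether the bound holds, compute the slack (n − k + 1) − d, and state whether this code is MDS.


Singleton RHS = n − k + 1 = 15, slack = 8, bound satisfied, not MDS.

Singleton bound: d ≤ n − k + 1.
Here n = 20, k = 6, so n − k + 1 = 15.
Given d = 7, check d ≤ 15: YES.
Slack = (n − k + 1) − d = 8.
The code is NOT MDS (slack = 8 > 0).
Description: the claimed parameters are [20, 6, 7]_16; such a code would be non-MDS.


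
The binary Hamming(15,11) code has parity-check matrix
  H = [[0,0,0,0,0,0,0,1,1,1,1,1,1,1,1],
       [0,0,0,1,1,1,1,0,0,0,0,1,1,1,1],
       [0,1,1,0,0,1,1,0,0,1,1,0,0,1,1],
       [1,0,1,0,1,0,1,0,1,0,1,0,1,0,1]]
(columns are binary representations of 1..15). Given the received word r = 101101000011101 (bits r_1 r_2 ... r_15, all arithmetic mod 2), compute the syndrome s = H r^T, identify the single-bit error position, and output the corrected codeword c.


s = (0, 1, 0, 1)^T, error position = 5, corrected codeword c = 101111000011101

Compute s = H r^T mod 2 one row at a time:
  s_1 = 0 + 0 + 0 + 1 + 1 + 1 + 0 + 1 = 4 ≡ 0 (mod 2).
  s_2 = 1 + 0 + 1 + 0 + 1 + 1 + 0 + 1 = 5 ≡ 1 (mod 2).
  s_3 = 0 + 1 + 1 + 0 + 0 + 1 + 0 + 1 = 4 ≡ 0 (mod 2).
  s_4 = 1 + 1 + 0 + 0 + 0 + 1 + 1 + 1 = 5 ≡ 1 (mod 2).
s = (0, 1, 0, 1)^T — this equals column 5 of H (binary 0101), so error is at position 5.
Correct: flip bit 5 of r = 101101000011101 to get c = 101111000011101.


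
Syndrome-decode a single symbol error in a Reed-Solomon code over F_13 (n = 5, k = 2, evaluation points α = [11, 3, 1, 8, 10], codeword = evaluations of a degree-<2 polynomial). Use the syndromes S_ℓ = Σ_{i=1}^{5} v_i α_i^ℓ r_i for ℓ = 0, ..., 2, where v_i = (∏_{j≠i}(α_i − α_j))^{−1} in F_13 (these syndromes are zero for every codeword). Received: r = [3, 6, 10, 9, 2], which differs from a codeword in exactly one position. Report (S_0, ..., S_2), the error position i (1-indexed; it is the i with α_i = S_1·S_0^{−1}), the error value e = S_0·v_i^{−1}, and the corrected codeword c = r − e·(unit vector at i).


S = (9, 12, 3), error at position 5, error magnitude e = 10, c = [3, 6, 10, 9, 5].

Step 1: column multipliers v_i = (∏_{j≠i}(α_i − α_j))^{−1} mod 13.
  i = 1 (α = 11): (11−3)(11−1)(11−8)(11−10) = 8·10·3·1 = 240 ≡ 6, so v_1 = 6^{−1} = 11 (mod 13).
  i = 2 (α = 3): (3−11)(3−1)(3−8)(3−10) = (−8)·2·(−5)·(−7) = −560 ≡ 12, so v_2 = 12^{−1} = 12 (mod 13).
  i = 3 (α = 1): (1−11)(1−3)(1−8)(1−10) = (−10)·(−2)·(−7)·(−9) = 1260 ≡ 12, so v_3 = 12^{−1} = 12 (mod 13).
  i = 4 (α = 8): (8−11)(8−3)(8−1)(8−10) = (−3)·5·7·(−2) = 210 ≡ 2, so v_4 = 2^{−1} = 7 (mod 13).
  i = 5 (α = 10): (10−11)(10−3)(10−1)(10−8) = (−1)·7·9·2 = −126 ≡ 4, so v_5 = 4^{−1} = 10 (mod 13).
  v = [11, 12, 12, 7, 10].
Step 2: syndromes of r = [3, 6, 10, 9, 2] (all sums mod 13).
  S_0 = Σ v_i r_i = 11·3 + 12·6 + 12·10 + 7·9 + 10·2 = 308 ≡ 9.
  S_1 = Σ v_i α_i r_i = 11·11·3 + 12·3·6 + 12·1·10 + 7·8·9 + 10·10·2 = 1403 ≡ 12.
  α_i^2 mod 13 = [4, 9, 1, 12, 9].
  S_2 = Σ v_i α_i^2 r_i = 11·4·3 + 12·9·6 + 12·1·10 + 7·12·9 + 10·9·2 = 1836 ≡ 3.
  S = (9, 12, 3) ≠ 0, so r is not a codeword (an error is present).
Step 3: locate the error. For a single error e at position i, S_ℓ = v_i·e·α_i^ℓ, so α_err = S_1/S_0.
  S_0^{−1} = 9^{−1} = 3 (mod 13), so α_err = 12·3 = 36 ≡ 10 = α_5. Error position i = 5.
  Consistency check: S_2/S_1 = 3·12 = 36 ≡ 10 = α_err ✓ (single-error assumption holds).
Step 4: error magnitude e = S_0/v_5 = S_0·∏_{j≠5}(α_5 − α_j) = 9·4 = 36 ≡ 10 (mod 13).
Step 5: correct position 5: c_5 = r_5 − e = 2 − 10 ≡ 5 (mod 13). Hence c = [3, 6, 10, 9, 5].
  Check: interpolating c through the α_i gives m(x) = 12 + 11·x (degree < 2) with m(α_i) = c_i for every i, so c is indeed a codeword.


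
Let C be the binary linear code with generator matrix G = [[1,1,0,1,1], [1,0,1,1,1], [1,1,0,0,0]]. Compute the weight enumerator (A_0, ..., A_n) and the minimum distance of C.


Weight distribution: A_0 = 1, A_2 = 4, A_4 = 3. Minimum distance d = 2.

Enumerate all 2^3 = 8 messages m ∈ F_2^3.
For each, compute codeword c = mG in F_2^5, then tally its weight.
  m = 000 → c = 00000, weight = 0.
  m = 100 → c = 11011, weight = 4.
  m = 010 → c = 10111, weight = 4.
  m = 110 → c = 01100, weight = 2.
  m = 001 → c = 11000, weight = 2.
  m = 101 → c = 00011, weight = 2.
  m = 011 → c = 01111, weight = 4.
  m = 111 → c = 10100, weight = 2.
Tally weights:
  weight 0: 1 codewords.
  weight 2: 4 codewords.
  weight 4: 3 codewords.
Minimum distance d = smallest w > 0 with A_w > 0 = 2.
Sanity: Σ A_w = 8 = 2^3 = 8 ✓.


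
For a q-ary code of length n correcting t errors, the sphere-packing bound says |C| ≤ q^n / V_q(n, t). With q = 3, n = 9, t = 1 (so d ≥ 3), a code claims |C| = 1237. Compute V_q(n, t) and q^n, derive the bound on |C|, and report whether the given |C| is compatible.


V_q(n, t) = 19, q^n = 19683, Hamming bound = 1035, |C| = 1237 > bound (violated).

Step 1: Compute V_q(n, t) = Σ_{j=0}^1 C(n, j) (q−1)^j.
  j = 0: C(9,0)·(2)^0 = 1·1 = 1.
  j = 1: C(9,1)·(2)^1 = 9·2 = 18.
  V_q(n, t) = 1 + 18 = 19.
Step 2: q^n = 3^9 = 19683.
Step 3: Hamming bound ⌊q^n / V_q(n,t)⌋ = ⌊19683/19⌋ = 1035.
Step 4: Compare |C| = 1237 to 1035: violated.
The claimed |C| lies above the Hamming bound, so no 3-ary code of length 9 with d ≥ 3 can have 1237 codewords.


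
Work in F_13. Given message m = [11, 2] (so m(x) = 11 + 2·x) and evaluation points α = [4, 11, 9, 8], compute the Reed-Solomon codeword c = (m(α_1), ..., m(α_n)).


c = [6, 7, 3, 1]

Message polynomial: m(x) = 11 + 2·x (mod 13).
For each evaluation point α_i, compute m(α_i) mod 13:
  α_1 = 4: Horner steps 2 → 6, so m(4) = 6.
  α_2 = 11: Horner steps 2 → 7, so m(11) = 7.
  α_3 = 9: Horner steps 2 → 3, so m(9) = 3.
  α_4 = 8: Horner steps 2 → 1, so m(8) = 1.
Codeword c = [6, 7, 3, 1] ∈ F_13^4.


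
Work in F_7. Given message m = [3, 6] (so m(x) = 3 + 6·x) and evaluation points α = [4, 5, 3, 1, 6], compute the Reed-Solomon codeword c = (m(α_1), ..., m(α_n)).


c = [6, 5, 0, 2, 4]

Message polynomial: m(x) = 3 + 6·x (mod 7).
For each evaluation point α_i, compute m(α_i) mod 7:
  α_1 = 4: Horner steps 6 → 6, so m(4) = 6.
  α_2 = 5: Horner steps 6 → 5, so m(5) = 5.
  α_3 = 3: Horner steps 6 → 0, so m(3) = 0.
  α_4 = 1: Horner steps 6 → 2, so m(1) = 2.
  α_5 = 6: Horner steps 6 → 4, so m(6) = 4.
Codeword c = [6, 5, 0, 2, 4] ∈ F_7^5.


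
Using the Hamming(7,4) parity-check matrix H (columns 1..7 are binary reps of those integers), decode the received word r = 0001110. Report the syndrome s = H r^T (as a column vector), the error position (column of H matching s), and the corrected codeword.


s = (1, 1, 1)^T, error position = 7, corrected codeword c = 0001111

Compute s = H r^T mod 2 one row at a time:
  s_1 = 1 + 1 + 1 + 0 = 3 ≡ 1 (mod 2).
  s_2 = 0 + 0 + 1 + 0 = 1 ≡ 1 (mod 2).
  s_3 = 0 + 0 + 1 + 0 = 1 ≡ 1 (mod 2).
s = (1, 1, 1)^T — this equals column 7 of H (binary 111), so error is at position 7.
Correct: flip bit 7 of r = 0001110 to get c = 0001111.


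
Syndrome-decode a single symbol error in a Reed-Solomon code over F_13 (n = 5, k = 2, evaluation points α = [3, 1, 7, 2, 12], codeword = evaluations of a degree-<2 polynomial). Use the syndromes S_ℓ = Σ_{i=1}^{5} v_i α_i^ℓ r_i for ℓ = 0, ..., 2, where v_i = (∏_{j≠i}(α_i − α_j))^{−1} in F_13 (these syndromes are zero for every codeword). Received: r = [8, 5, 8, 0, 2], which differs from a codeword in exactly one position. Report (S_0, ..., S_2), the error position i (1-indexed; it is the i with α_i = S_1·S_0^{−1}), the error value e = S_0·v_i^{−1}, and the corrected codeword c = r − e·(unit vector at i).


S = (3, 8, 4), error at position 3, error magnitude e = 7, c = [8, 5, 1, 0, 2].

Step 1: column multipliers v_i = (∏_{j≠i}(α_i − α_j))^{−1} mod 13.
  i = 1 (α = 3): (3−1)(3−7)(3−2)(3−12) = 2·(−4)·1·(−9) = 72 ≡ 7, so v_1 = 7^{−1} = 2 (mod 13).
  i = 2 (α = 1): (1−3)(1−7)(1−2)(1−12) = (−2)·(−6)·(−1)·(−11) = 132 ≡ 2, so v_2 = 2^{−1} = 7 (mod 13).
  i = 3 (α = 7): (7−3)(7−1)(7−2)(7−12) = 4·6·5·(−5) = −600 ≡ 11, so v_3 = 11^{−1} = 6 (mod 13).
  i = 4 (α = 2): (2−3)(2−1)(2−7)(2−12) = (−1)·1·(−5)·(−10) = −50 ≡ 2, so v_4 = 2^{−1} = 7 (mod 13).
  i = 5 (α = 12): (12−3)(12−1)(12−7)(12−2) = 9·11·5·10 = 4950 ≡ 10, so v_5 = 10^{−1} = 4 (mod 13).
  v = [2, 7, 6, 7, 4].
Step 2: syndromes of r = [8, 5, 8, 0, 2] (all sums mod 13).
  S_0 = Σ v_i r_i = 2·8 + 7·5 + 6·8 + 7·0 + 4·2 = 107 ≡ 3.
  S_1 = Σ v_i α_i r_i = 2·3·8 + 7·1·5 + 6·7·8 + 7·2·0 + 4·12·2 = 515 ≡ 8.
  α_i^2 mod 13 = [9, 1, 10, 4, 1].
  S_2 = Σ v_i α_i^2 r_i = 2·9·8 + 7·1·5 + 6·10·8 + 7·4·0 + 4·1·2 = 667 ≡ 4.
  S = (3, 8, 4) ≠ 0, so r is not a codeword (an error is present).
Step 3: locate the error. For a single error e at position i, S_ℓ = v_i·e·α_i^ℓ, so α_err = S_1/S_0.
  S_0^{−1} = 3^{−1} = 9 (mod 13), so α_err = 8·9 = 72 ≡ 7 = α_3. Error position i = 3.
  Consistency check: S_2/S_1 = 4·5 = 20 ≡ 7 = α_err ✓ (single-error assumption holds).
Step 4: error magnitude e = S_0/v_3 = S_0·∏_{j≠3}(α_3 − α_j) = 3·11 = 33 ≡ 7 (mod 13).
Step 5: correct position 3: c_3 = r_3 − e = 8 − 7 ≡ 1 (mod 13). Hence c = [8, 5, 1, 0, 2].
  Check: interpolating c through the α_i gives m(x) = 10 + 8·x (degree < 2) with m(α_i) = c_i for every i, so c is indeed a codeword.


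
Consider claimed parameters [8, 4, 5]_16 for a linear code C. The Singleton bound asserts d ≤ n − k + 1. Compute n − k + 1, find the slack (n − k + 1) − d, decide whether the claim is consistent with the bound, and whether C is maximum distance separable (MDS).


Singleton RHS = n − k + 1 = 5, slack = 0, bound satisfied, MDS.

Singleton bound: d ≤ n − k + 1.
Here n = 8, k = 4, so n − k + 1 = 5.
Given d = 5, check d ≤ 5: YES.
Slack = (n − k + 1) − d = 0.
The code is MDS (slack = 0).
Description: the claimed parameters are [8, 4, 5]_16; such a code would be MDS (meets Singleton bound).


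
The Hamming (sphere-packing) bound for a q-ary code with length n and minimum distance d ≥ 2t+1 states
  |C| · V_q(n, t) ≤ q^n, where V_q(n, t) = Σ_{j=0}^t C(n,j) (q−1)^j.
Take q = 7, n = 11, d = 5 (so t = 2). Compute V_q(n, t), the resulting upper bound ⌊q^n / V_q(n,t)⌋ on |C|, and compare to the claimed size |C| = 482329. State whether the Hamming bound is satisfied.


V_q(n, t) = 2047, q^n = 1977326743, Hamming bound = 965963, |C| = 482329 ≤ bound (satisfied).

Step 1: Compute V_q(n, t) = Σ_{j=0}^2 C(n, j) (q−1)^j.
  j = 0: C(11,0)·(6)^0 = 1·1 = 1.
  j = 1: C(11,1)·(6)^1 = 11·6 = 66.
  j = 2: C(11,2)·(6)^2 = 55·36 = 1980.
  V_q(n, t) = 1 + 66 + 1980 = 2047.
Step 2: q^n = 7^11 = 1977326743.
Step 3: Hamming bound ⌊q^n / V_q(n,t)⌋ = ⌊1977326743/2047⌋ = 965963.
Step 4: Compare |C| = 482329 to 965963: satisfied.
The claimed |C| lies below the Hamming bound.


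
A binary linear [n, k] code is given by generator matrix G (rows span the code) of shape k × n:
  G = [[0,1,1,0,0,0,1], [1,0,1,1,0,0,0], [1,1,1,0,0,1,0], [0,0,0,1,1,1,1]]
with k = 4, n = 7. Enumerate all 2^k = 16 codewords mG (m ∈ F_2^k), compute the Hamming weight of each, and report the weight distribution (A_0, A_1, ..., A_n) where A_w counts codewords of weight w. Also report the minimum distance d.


Weight distribution: A_0 = 1, A_2 = 1, A_3 = 6, A_4 = 5, A_5 = 2, A_6 = 1. Minimum distance d = 2.

Enumerate all 2^4 = 16 messages m ∈ F_2^4.
For each, compute codeword c = mG in F_2^7, then tally its weight.
  m = 0000 → c = 0000000, weight = 0.
  m = 1000 → c = 0110001, weight = 3.
  m = 0100 → c = 1011000, weight = 3.
  m = 1100 → c = 1101001, weight = 4.
  m = 0010 → c = 1110010, weight = 4.
  m = 1010 → c = 1000011, weight = 3.
  m = 0110 → c = 0101010, weight = 3.
  m = 1110 → c = 0011011, weight = 4.
  m = 0001 → c = 0001111, weight = 4.
  m = 1001 → c = 0111110, weight = 5.
  m = 0101 → c = 1010111, weight = 5.
  m = 1101 → c = 1100110, weight = 4.
  m = 0011 → c = 1111101, weight = 6.
  m = 1011 → c = 1001100, weight = 3.
  m = 0111 → c = 0100101, weight = 3.
  m = 1111 → c = 0010100, weight = 2.
Tally weights:
  weight 0: 1 codewords.
  weight 2: 1 codewords.
  weight 3: 6 codewords.
  weight 4: 5 codewords.
  weight 5: 2 codewords.
  weight 6: 1 codewords.
Minimum distance d = smallest w > 0 with A_w > 0 = 2.
Sanity: Σ A_w = 16 = 2^4 = 16 ✓.


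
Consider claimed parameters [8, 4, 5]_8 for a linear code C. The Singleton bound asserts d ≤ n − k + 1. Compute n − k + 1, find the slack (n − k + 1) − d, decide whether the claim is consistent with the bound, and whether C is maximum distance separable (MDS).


Singleton RHS = n − k + 1 = 5, slack = 0, bound satisfied, MDS.

Singleton bound: d ≤ n − k + 1.
Here n = 8, k = 4, so n − k + 1 = 5.
Given d = 5, check d ≤ 5: YES.
Slack = (n − k + 1) − d = 0.
The code is MDS (slack = 0).
Description: the claimed parameters are [8, 4, 5]_8; such a code would be MDS (meets Singleton bound).


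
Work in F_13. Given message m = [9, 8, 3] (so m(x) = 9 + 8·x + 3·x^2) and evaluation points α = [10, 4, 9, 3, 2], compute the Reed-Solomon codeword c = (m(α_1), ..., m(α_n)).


c = [12, 11, 12, 8, 11]

Message polynomial: m(x) = 9 + 8·x + 3·x^2 (mod 13).
For each evaluation point α_i, compute m(α_i) mod 13:
  α_1 = 10: Horner steps 3 → 12 → 12, so m(10) = 12.
  α_2 = 4: Horner steps 3 → 7 → 11, so m(4) = 11.
  α_3 = 9: Horner steps 3 → 9 → 12, so m(9) = 12.
  α_4 = 3: Horner steps 3 → 4 → 8, so m(3) = 8.
  α_5 = 2: Horner steps 3 → 1 → 11, so m(2) = 11.
Codeword c = [12, 11, 12, 8, 11] ∈ F_13^5.


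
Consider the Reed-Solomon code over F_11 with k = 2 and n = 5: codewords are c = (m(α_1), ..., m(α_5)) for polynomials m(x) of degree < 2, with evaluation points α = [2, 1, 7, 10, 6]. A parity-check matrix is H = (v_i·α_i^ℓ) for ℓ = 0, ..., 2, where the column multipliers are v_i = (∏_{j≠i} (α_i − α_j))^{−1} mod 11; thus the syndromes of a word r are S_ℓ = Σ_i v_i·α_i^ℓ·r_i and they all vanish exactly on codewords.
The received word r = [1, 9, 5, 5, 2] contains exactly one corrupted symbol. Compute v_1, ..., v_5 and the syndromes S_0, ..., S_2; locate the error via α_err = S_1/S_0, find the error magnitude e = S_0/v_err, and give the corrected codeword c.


S = (4, 7, 4), error at position 4, error magnitude e = 2, c = [1, 9, 5, 3, 2].

Step 1: column multipliers v_i = (∏_{j≠i}(α_i − α_j))^{−1} mod 11.
  i = 1 (α = 2): (2−1)(2−7)(2−10)(2−6) = 1·(−5)·(−8)·(−4) = −160 ≡ 5, so v_1 = 5^{−1} = 9 (mod 11).
  i = 2 (α = 1): (1−2)(1−7)(1−10)(1−6) = (−1)·(−6)·(−9)·(−5) = 270 ≡ 6, so v_2 = 6^{−1} = 2 (mod 11).
  i = 3 (α = 7): (7−2)(7−1)(7−10)(7−6) = 5·6·(−3)·1 = −90 ≡ 9, so v_3 = 9^{−1} = 5 (mod 11).
  i = 4 (α = 10): (10−2)(10−1)(10−7)(10−6) = 8·9·3·4 = 864 ≡ 6, so v_4 = 6^{−1} = 2 (mod 11).
  i = 5 (α = 6): (6−2)(6−1)(6−7)(6−10) = 4·5·(−1)·(−4) = 80 ≡ 3, so v_5 = 3^{−1} = 4 (mod 11).
  v = [9, 2, 5, 2, 4].
Step 2: syndromes of r = [1, 9, 5, 5, 2] (all sums mod 11).
  S_0 = Σ v_i r_i = 9·1 + 2·9 + 5·5 + 2·5 + 4·2 = 70 ≡ 4.
  S_1 = Σ v_i α_i r_i = 9·2·1 + 2·1·9 + 5·7·5 + 2·10·5 + 4·6·2 = 359 ≡ 7.
  α_i^2 mod 11 = [4, 1, 5, 1, 3].
  S_2 = Σ v_i α_i^2 r_i = 9·4·1 + 2·1·9 + 5·5·5 + 2·1·5 + 4·3·2 = 213 ≡ 4.
  S = (4, 7, 4) ≠ 0, so r is not a codeword (an error is present).
Step 3: locate the error. For a single error e at position i, S_ℓ = v_i·e·α_i^ℓ, so α_err = S_1/S_0.
  S_0^{−1} = 4^{−1} = 3 (mod 11), so α_err = 7·3 = 21 ≡ 10 = α_4. Error position i = 4.
  Consistency check: S_2/S_1 = 4·8 = 32 ≡ 10 = α_err ✓ (single-error assumption holds).
Step 4: error magnitude e = S_0/v_4 = S_0·∏_{j≠4}(α_4 − α_j) = 4·6 = 24 ≡ 2 (mod 11).
Step 5: correct position 4: c_4 = r_4 − e = 5 − 2 ≡ 3 (mod 11). Hence c = [1, 9, 5, 3, 2].
  Check: interpolating c through the α_i gives m(x) = 6 + 3·x (degree < 2) with m(α_i) = c_i for every i, so c is indeed a codeword.


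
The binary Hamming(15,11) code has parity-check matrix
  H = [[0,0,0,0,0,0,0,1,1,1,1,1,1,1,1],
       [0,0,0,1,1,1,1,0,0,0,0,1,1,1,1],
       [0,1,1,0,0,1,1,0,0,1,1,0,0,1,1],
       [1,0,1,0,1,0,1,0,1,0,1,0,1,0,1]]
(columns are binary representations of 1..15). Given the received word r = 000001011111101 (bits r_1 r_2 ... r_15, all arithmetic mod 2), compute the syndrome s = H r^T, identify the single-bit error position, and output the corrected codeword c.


s = (1, 0, 0, 0)^T, error position = 8, corrected codeword c = 000001001111101

Compute s = H r^T mod 2 one row at a time:
  s_1 = 1 + 1 + 1 + 1 + 1 + 1 + 0 + 1 = 7 ≡ 1 (mod 2).
  s_2 = 0 + 0 + 1 + 0 + 1 + 1 + 0 + 1 = 4 ≡ 0 (mod 2).
  s_3 = 0 + 0 + 1 + 0 + 1 + 1 + 0 + 1 = 4 ≡ 0 (mod 2).
  s_4 = 0 + 0 + 0 + 0 + 1 + 1 + 1 + 1 = 4 ≡ 0 (mod 2).
s = (1, 0, 0, 0)^T — this equals column 8 of H (binary 1000), so error is at position 8.
Correct: flip bit 8 of r = 000001011111101 to get c = 000001001111101.


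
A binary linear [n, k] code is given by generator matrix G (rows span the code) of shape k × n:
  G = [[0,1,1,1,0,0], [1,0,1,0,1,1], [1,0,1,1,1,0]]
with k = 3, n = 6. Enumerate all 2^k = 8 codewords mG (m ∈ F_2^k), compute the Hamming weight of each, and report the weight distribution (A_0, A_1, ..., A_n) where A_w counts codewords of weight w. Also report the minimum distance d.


Weight distribution: A_0 = 1, A_2 = 1, A_3 = 3, A_4 = 2, A_5 = 1. Minimum distance d = 2.

Enumerate all 2^3 = 8 messages m ∈ F_2^3.
For each, compute codeword c = mG in F_2^6, then tally its weight.
  m = 000 → c = 000000, weight = 0.
  m = 100 → c = 011100, weight = 3.
  m = 010 → c = 101011, weight = 4.
  m = 110 → c = 110111, weight = 5.
  m = 001 → c = 101110, weight = 4.
  m = 101 → c = 110010, weight = 3.
  m = 011 → c = 000101, weight = 2.
  m = 111 → c = 011001, weight = 3.
Tally weights:
  weight 0: 1 codewords.
  weight 2: 1 codewords.
  weight 3: 3 codewords.
  weight 4: 2 codewords.
  weight 5: 1 codewords.
Minimum distance d = smallest w > 0 with A_w > 0 = 2.
Sanity: Σ A_w = 8 = 2^3 = 8 ✓.


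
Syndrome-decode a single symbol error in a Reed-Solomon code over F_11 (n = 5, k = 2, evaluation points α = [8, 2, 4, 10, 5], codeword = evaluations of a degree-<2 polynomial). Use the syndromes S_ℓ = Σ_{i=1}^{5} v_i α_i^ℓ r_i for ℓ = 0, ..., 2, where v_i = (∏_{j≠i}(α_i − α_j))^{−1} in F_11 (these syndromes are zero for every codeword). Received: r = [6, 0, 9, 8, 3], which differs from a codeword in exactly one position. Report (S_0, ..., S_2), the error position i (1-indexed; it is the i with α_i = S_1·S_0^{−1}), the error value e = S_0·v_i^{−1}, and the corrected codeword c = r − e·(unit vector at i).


S = (1, 4, 5), error at position 3, error magnitude e = 7, c = [6, 0, 2, 8, 3].

Step 1: column multipliers v_i = (∏_{j≠i}(α_i − α_j))^{−1} mod 11.
  i = 1 (α = 8): (8−2)(8−4)(8−10)(8−5) = 6·4·(−2)·3 = −144 ≡ 10, so v_1 = 10^{−1} = 10 (mod 11).
  i = 2 (α = 2): (2−8)(2−4)(2−10)(2−5) = (−6)·(−2)·(−8)·(−3) = 288 ≡ 2, so v_2 = 2^{−1} = 6 (mod 11).
  i = 3 (α = 4): (4−8)(4−2)(4−10)(4−5) = (−4)·2·(−6)·(−1) = −48 ≡ 7, so v_3 = 7^{−1} = 8 (mod 11).
  i = 4 (α = 10): (10−8)(10−2)(10−4)(10−5) = 2·8·6·5 = 480 ≡ 7, so v_4 = 7^{−1} = 8 (mod 11).
  i = 5 (α = 5): (5−8)(5−2)(5−4)(5−10) = (−3)·3·1·(−5) = 45 ≡ 1, so v_5 = 1^{−1} = 1 (mod 11).
  v = [10, 6, 8, 8, 1].
Step 2: syndromes of r = [6, 0, 9, 8, 3] (all sums mod 11).
  S_0 = Σ v_i r_i = 10·6 + 6·0 + 8·9 + 8·8 + 1·3 = 199 ≡ 1.
  S_1 = Σ v_i α_i r_i = 10·8·6 + 6·2·0 + 8·4·9 + 8·10·8 + 1·5·3 = 1423 ≡ 4.
  α_i^2 mod 11 = [9, 4, 5, 1, 3].
  S_2 = Σ v_i α_i^2 r_i = 10·9·6 + 6·4·0 + 8·5·9 + 8·1·8 + 1·3·3 = 973 ≡ 5.
  S = (1, 4, 5) ≠ 0, so r is not a codeword (an error is present).
Step 3: locate the error. For a single error e at position i, S_ℓ = v_i·e·α_i^ℓ, so α_err = S_1/S_0.
  S_0^{−1} = 1^{−1} = 1 (mod 11), so α_err = 4·1 = 4 ≡ 4 = α_3. Error position i = 3.
  Consistency check: S_2/S_1 = 5·3 = 15 ≡ 4 = α_err ✓ (single-error assumption holds).
Step 4: error magnitude e = S_0/v_3 = S_0·∏_{j≠3}(α_3 − α_j) = 1·7 = 7 ≡ 7 (mod 11).
Step 5: correct position 3: c_3 = r_3 − e = 9 − 7 ≡ 2 (mod 11). Hence c = [6, 0, 2, 8, 3].
  Check: interpolating c through the α_i gives m(x) = 9 + 1·x (degree < 2) with m(α_i) = c_i for every i, so c is indeed a codeword.


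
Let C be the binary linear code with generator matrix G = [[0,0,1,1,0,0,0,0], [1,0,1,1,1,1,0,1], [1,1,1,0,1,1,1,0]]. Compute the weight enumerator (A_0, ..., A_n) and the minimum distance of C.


Weight distribution: A_0 = 1, A_2 = 1, A_4 = 3, A_6 = 3. Minimum distance d = 2.

Enumerate all 2^3 = 8 messages m ∈ F_2^3.
For each, compute codeword c = mG in F_2^8, then tally its weight.
  m = 000 → c = 00000000, weight = 0.
  m = 100 → c = 00110000, weight = 2.
  m = 010 → c = 10111101, weight = 6.
  m = 110 → c = 10001101, weight = 4.
  m = 001 → c = 11101110, weight = 6.
  m = 101 → c = 11011110, weight = 6.
  m = 011 → c = 01010011, weight = 4.
  m = 111 → c = 01100011, weight = 4.
Tally weights:
  weight 0: 1 codewords.
  weight 2: 1 codewords.
  weight 4: 3 codewords.
  weight 6: 3 codewords.
Minimum distance d = smallest w > 0 with A_w > 0 = 2.
Sanity: Σ A_w = 8 = 2^3 = 8 ✓.


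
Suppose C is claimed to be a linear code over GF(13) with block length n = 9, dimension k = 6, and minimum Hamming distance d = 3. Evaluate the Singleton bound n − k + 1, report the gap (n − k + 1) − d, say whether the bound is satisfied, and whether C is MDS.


Singleton RHS = n − k + 1 = 4, slack = 1, bound satisfied, not MDS.

Singleton bound: d ≤ n − k + 1.
Here n = 9, k = 6, so n − k + 1 = 4.
Given d = 3, check d ≤ 4: YES.
Slack = (n − k + 1) − d = 1.
The code is NOT MDS (slack = 1 > 0).
Description: the claimed parameters are [9, 6, 3]_13; such a code would be non-MDS.


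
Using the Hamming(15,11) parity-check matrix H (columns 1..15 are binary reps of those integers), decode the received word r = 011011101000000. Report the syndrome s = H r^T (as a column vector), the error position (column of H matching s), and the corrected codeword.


s = (1, 1, 0, 0)^T, error position = 12, corrected codeword c = 011011101001000

Compute s = H r^T mod 2 one row at a time:
  s_1 = 0 + 1 + 0 + 0 + 0 + 0 + 0 + 0 = 1 ≡ 1 (mod 2).
  s_2 = 0 + 1 + 1 + 1 + 0 + 0 + 0 + 0 = 3 ≡ 1 (mod 2).
  s_3 = 1 + 1 + 1 + 1 + 0 + 0 + 0 + 0 = 4 ≡ 0 (mod 2).
  s_4 = 0 + 1 + 1 + 1 + 1 + 0 + 0 + 0 = 4 ≡ 0 (mod 2).
s = (1, 1, 0, 0)^T — this equals column 12 of H (binary 1100), so error is at position 12.
Correct: flip bit 12 of r = 011011101000000 to get c = 011011101001000.


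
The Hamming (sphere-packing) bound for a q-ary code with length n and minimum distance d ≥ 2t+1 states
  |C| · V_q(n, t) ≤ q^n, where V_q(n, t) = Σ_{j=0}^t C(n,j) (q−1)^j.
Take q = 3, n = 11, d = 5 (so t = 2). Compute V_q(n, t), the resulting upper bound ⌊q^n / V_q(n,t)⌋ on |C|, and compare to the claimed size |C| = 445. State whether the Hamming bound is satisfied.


V_q(n, t) = 243, q^n = 177147, Hamming bound = 729, |C| = 445 ≤ bound (satisfied).

Step 1: Compute V_q(n, t) = Σ_{j=0}^2 C(n, j) (q−1)^j.
  j = 0: C(11,0)·(2)^0 = 1·1 = 1.
  j = 1: C(11,1)·(2)^1 = 11·2 = 22.
  j = 2: C(11,2)·(2)^2 = 55·4 = 220.
  V_q(n, t) = 1 + 22 + 220 = 243.
Step 2: q^n = 3^11 = 177147.
Step 3: Hamming bound ⌊q^n / V_q(n,t)⌋ = ⌊177147/243⌋ = 729.
Step 4: Compare |C| = 445 to 729: satisfied.
The claimed |C| lies below the Hamming bound.


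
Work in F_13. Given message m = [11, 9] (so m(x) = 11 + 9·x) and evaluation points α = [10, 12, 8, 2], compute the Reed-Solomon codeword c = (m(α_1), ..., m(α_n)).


c = [10, 2, 5, 3]

Message polynomial: m(x) = 11 + 9·x (mod 13).
For each evaluation point α_i, compute m(α_i) mod 13:
  α_1 = 10: Horner steps 9 → 10, so m(10) = 10.
  α_2 = 12: Horner steps 9 → 2, so m(12) = 2.
  α_3 = 8: Horner steps 9 → 5, so m(8) = 5.
  α_4 = 2: Horner steps 9 → 3, so m(2) = 3.
Codeword c = [10, 2, 5, 3] ∈ F_13^4.


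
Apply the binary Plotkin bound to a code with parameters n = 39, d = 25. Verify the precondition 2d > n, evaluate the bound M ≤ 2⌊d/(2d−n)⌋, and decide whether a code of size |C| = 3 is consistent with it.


Plotkin bound M ≤ 4; given |C| = 3 ≤ bound (satisfied).

Check applicability: 2d = 50, n = 39.
2d − n = 11 > 0, so Plotkin applies.
Compute d/(2d−n) = 25/11 ≈ 2.2727.
⌊d/(2d−n)⌋ = 2.
Plotkin bound: M ≤ 2·2 = 4.
Given |C| = 3, check: satisfied.
This |C| is below the Plotkin bound.


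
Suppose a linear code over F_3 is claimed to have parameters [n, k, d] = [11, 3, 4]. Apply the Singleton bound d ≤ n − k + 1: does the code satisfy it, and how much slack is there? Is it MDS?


Singleton RHS = n − k + 1 = 9, slack = 5, bound satisfied, not MDS.

Singleton bound: d ≤ n − k + 1.
Here n = 11, k = 3, so n − k + 1 = 9.
Given d = 4, check d ≤ 9: YES.
Slack = (n − k + 1) − d = 5.
The code is NOT MDS (slack = 5 > 0).
Description: the claimed parameters are [11, 3, 4]_3; such a code would be non-MDS.


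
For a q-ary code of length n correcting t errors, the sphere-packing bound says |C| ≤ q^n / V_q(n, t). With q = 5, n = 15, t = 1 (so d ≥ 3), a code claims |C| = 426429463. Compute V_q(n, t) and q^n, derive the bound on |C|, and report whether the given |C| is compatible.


V_q(n, t) = 61, q^n = 30517578125, Hamming bound = 500288165, |C| = 426429463 ≤ bound (satisfied).

Step 1: Compute V_q(n, t) = Σ_{j=0}^1 C(n, j) (q−1)^j.
  j = 0: C(15,0)·(4)^0 = 1·1 = 1.
  j = 1: C(15,1)·(4)^1 = 15·4 = 60.
  V_q(n, t) = 1 + 60 = 61.
Step 2: q^n = 5^15 = 30517578125.
Step 3: Hamming bound ⌊q^n / V_q(n,t)⌋ = ⌊30517578125/61⌋ = 500288165.
Step 4: Compare |C| = 426429463 to 500288165: satisfied.
The claimed |C| lies below the Hamming bound.


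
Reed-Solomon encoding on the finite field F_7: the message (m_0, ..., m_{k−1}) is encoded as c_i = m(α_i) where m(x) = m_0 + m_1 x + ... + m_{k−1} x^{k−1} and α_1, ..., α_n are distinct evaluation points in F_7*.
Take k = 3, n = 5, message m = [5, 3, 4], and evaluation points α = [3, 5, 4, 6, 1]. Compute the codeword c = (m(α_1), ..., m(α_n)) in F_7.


c = [1, 1, 4, 6, 5]

Message polynomial: m(x) = 5 + 3·x + 4·x^2 (mod 7).
For each evaluation point α_i, compute m(α_i) mod 7:
  α_1 = 3: Horner steps 4 → 1 → 1, so m(3) = 1.
  α_2 = 5: Horner steps 4 → 2 → 1, so m(5) = 1.
  α_3 = 4: Horner steps 4 → 5 → 4, so m(4) = 4.
  α_4 = 6: Horner steps 4 → 6 → 6, so m(6) = 6.
  α_5 = 1: Horner steps 4 → 0 → 5, so m(1) = 5.
Codeword c = [1, 1, 4, 6, 5] ∈ F_7^5.


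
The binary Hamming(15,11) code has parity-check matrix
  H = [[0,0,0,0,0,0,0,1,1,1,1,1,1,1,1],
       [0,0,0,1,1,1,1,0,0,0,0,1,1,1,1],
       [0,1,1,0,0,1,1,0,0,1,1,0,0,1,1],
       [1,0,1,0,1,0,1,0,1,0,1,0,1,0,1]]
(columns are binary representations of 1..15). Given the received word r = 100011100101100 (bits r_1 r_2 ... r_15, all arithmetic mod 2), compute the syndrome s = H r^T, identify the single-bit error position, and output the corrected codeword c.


s = (1, 1, 1, 0)^T, error position = 14, corrected codeword c = 100011100101110

Compute s = H r^T mod 2 one row at a time:
  s_1 = 0 + 0 + 1 + 0 + 1 + 1 + 0 + 0 = 3 ≡ 1 (mod 2).
  s_2 = 0 + 1 + 1 + 1 + 1 + 1 + 0 + 0 = 5 ≡ 1 (mod 2).
  s_3 = 0 + 0 + 1 + 1 + 1 + 0 + 0 + 0 = 3 ≡ 1 (mod 2).
  s_4 = 1 + 0 + 1 + 1 + 0 + 0 + 1 + 0 = 4 ≡ 0 (mod 2).
s = (1, 1, 1, 0)^T — this equals column 14 of H (binary 1110), so error is at position 14.
Correct: flip bit 14 of r = 100011100101100 to get c = 100011100101110.


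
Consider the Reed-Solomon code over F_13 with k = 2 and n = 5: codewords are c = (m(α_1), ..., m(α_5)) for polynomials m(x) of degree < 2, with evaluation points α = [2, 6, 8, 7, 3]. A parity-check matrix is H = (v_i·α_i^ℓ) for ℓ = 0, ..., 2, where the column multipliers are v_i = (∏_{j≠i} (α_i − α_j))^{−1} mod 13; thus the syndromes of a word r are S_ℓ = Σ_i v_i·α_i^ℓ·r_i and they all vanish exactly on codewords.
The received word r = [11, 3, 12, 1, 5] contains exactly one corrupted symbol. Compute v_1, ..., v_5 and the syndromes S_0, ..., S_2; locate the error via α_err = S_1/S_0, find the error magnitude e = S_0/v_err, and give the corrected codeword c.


S = (7, 8, 11), error at position 5, error magnitude e = 9, c = [11, 3, 12, 1, 9].

Step 1: column multipliers v_i = (∏_{j≠i}(α_i − α_j))^{−1} mod 13.
  i = 1 (α = 2): (2−6)(2−8)(2−7)(2−3) = (−4)·(−6)·(−5)·(−1) = 120 ≡ 3, so v_1 = 3^{−1} = 9 (mod 13).
  i = 2 (α = 6): (6−2)(6−8)(6−7)(6−3) = 4·(−2)·(−1)·3 = 24 ≡ 11, so v_2 = 11^{−1} = 6 (mod 13).
  i = 3 (α = 8): (8−2)(8−6)(8−7)(8−3) = 6·2·1·5 = 60 ≡ 8, so v_3 = 8^{−1} = 5 (mod 13).
  i = 4 (α = 7): (7−2)(7−6)(7−8)(7−3) = 5·1·(−1)·4 = −20 ≡ 6, so v_4 = 6^{−1} = 11 (mod 13).
  i = 5 (α = 3): (3−2)(3−6)(3−8)(3−7) = 1·(−3)·(−5)·(−4) = −60 ≡ 5, so v_5 = 5^{−1} = 8 (mod 13).
  v = [9, 6, 5, 11, 8].
Step 2: syndromes of r = [11, 3, 12, 1, 5] (all sums mod 13).
  S_0 = Σ v_i r_i = 9·11 + 6·3 + 5·12 + 11·1 + 8·5 = 228 ≡ 7.
  S_1 = Σ v_i α_i r_i = 9·2·11 + 6·6·3 + 5·8·12 + 11·7·1 + 8·3·5 = 983 ≡ 8.
  α_i^2 mod 13 = [4, 10, 12, 10, 9].
  S_2 = Σ v_i α_i^2 r_i = 9·4·11 + 6·10·3 + 5·12·12 + 11·10·1 + 8·9·5 = 1766 ≡ 11.
  S = (7, 8, 11) ≠ 0, so r is not a codeword (an error is present).
Step 3: locate the error. For a single error e at position i, S_ℓ = v_i·e·α_i^ℓ, so α_err = S_1/S_0.
  S_0^{−1} = 7^{−1} = 2 (mod 13), so α_err = 8·2 = 16 ≡ 3 = α_5. Error position i = 5.
  Consistency check: S_2/S_1 = 11·5 = 55 ≡ 3 = α_err ✓ (single-error assumption holds).
Step 4: error magnitude e = S_0/v_5 = S_0·∏_{j≠5}(α_5 − α_j) = 7·5 = 35 ≡ 9 (mod 13).
Step 5: correct position 5: c_5 = r_5 − e = 5 − 9 ≡ 9 (mod 13). Hence c = [11, 3, 12, 1, 9].
  Check: interpolating c through the α_i gives m(x) = 2 + 11·x (degree < 2) with m(α_i) = c_i for every i, so c is indeed a codeword.


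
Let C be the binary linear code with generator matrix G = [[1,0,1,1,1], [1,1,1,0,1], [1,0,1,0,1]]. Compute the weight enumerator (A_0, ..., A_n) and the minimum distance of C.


Weight distribution: A_0 = 1, A_1 = 2, A_2 = 1, A_3 = 1, A_4 = 2, A_5 = 1. Minimum distance d = 1.

Enumerate all 2^3 = 8 messages m ∈ F_2^3.
For each, compute codeword c = mG in F_2^5, then tally its weight.
  m = 000 → c = 00000, weight = 0.
  m = 100 → c = 10111, weight = 4.
  m = 010 → c = 11101, weight = 4.
  m = 110 → c = 01010, weight = 2.
  m = 001 → c = 10101, weight = 3.
  m = 101 → c = 00010, weight = 1.
  m = 011 → c = 01000, weight = 1.
  m = 111 → c = 11111, weight = 5.
Tally weights:
  weight 0: 1 codewords.
  weight 1: 2 codewords.
  weight 2: 1 codewords.
  weight 3: 1 codewords.
  weight 4: 2 codewords.
  weight 5: 1 codewords.
Minimum distance d = smallest w > 0 with A_w > 0 = 1.
Sanity: Σ A_w = 8 = 2^3 = 8 ✓.


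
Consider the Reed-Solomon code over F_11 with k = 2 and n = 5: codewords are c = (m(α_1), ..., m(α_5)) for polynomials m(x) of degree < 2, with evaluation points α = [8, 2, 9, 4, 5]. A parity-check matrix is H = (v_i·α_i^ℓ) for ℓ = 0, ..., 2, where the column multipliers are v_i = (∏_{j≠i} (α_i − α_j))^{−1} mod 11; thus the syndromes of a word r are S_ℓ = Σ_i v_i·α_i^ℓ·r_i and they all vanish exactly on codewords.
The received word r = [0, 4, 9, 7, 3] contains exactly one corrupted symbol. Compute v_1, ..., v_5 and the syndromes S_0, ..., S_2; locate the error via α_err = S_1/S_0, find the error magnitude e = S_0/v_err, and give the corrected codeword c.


S = (4, 10, 3), error at position 1, error magnitude e = 9, c = [2, 4, 9, 7, 3].

Step 1: column multipliers v_i = (∏_{j≠i}(α_i − α_j))^{−1} mod 11.
  i = 1 (α = 8): (8−2)(8−9)(8−4)(8−5) = 6·(−1)·4·3 = −72 ≡ 5, so v_1 = 5^{−1} = 9 (mod 11).
  i = 2 (α = 2): (2−8)(2−9)(2−4)(2−5) = (−6)·(−7)·(−2)·(−3) = 252 ≡ 10, so v_2 = 10^{−1} = 10 (mod 11).
  i = 3 (α = 9): (9−8)(9−2)(9−4)(9−5) = 1·7·5·4 = 140 ≡ 8, so v_3 = 8^{−1} = 7 (mod 11).
  i = 4 (α = 4): (4−8)(4−2)(4−9)(4−5) = (−4)·2·(−5)·(−1) = −40 ≡ 4, so v_4 = 4^{−1} = 3 (mod 11).
  i = 5 (α = 5): (5−8)(5−2)(5−9)(5−4) = (−3)·3·(−4)·1 = 36 ≡ 3, so v_5 = 3^{−1} = 4 (mod 11).
  v = [9, 10, 7, 3, 4].
Step 2: syndromes of r = [0, 4, 9, 7, 3] (all sums mod 11).
  S_0 = Σ v_i r_i = 9·0 + 10·4 + 7·9 + 3·7 + 4·3 = 136 ≡ 4.
  S_1 = Σ v_i α_i r_i = 9·8·0 + 10·2·4 + 7·9·9 + 3·4·7 + 4·5·3 = 791 ≡ 10.
  α_i^2 mod 11 = [9, 4, 4, 5, 3].
  S_2 = Σ v_i α_i^2 r_i = 9·9·0 + 10·4·4 + 7·4·9 + 3·5·7 + 4·3·3 = 553 ≡ 3.
  S = (4, 10, 3) ≠ 0, so r is not a codeword (an error is present).
Step 3: locate the error. For a single error e at position i, S_ℓ = v_i·e·α_i^ℓ, so α_err = S_1/S_0.
  S_0^{−1} = 4^{−1} = 3 (mod 11), so α_err = 10·3 = 30 ≡ 8 = α_1. Error position i = 1.
  Consistency check: S_2/S_1 = 3·10 = 30 ≡ 8 = α_err ✓ (single-error assumption holds).
Step 4: error magnitude e = S_0/v_1 = S_0·∏_{j≠1}(α_1 − α_j) = 4·5 = 20 ≡ 9 (mod 11).
Step 5: correct position 1: c_1 = r_1 − e = 0 − 9 ≡ 2 (mod 11). Hence c = [2, 4, 9, 7, 3].
  Check: interpolating c through the α_i gives m(x) = 1 + 7·x (degree < 2) with m(α_i) = c_i for every i, so c is indeed a codeword.


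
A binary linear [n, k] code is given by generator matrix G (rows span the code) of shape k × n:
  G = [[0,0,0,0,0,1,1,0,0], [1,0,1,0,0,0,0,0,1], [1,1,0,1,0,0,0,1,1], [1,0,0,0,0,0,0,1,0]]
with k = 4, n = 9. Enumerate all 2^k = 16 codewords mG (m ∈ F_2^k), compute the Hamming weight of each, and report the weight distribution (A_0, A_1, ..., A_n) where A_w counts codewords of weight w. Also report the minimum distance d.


Weight distribution: A_0 = 1, A_2 = 2, A_3 = 3, A_4 = 3, A_5 = 4, A_6 = 2, A_7 = 1. Minimum distance d = 2.

Enumerate all 2^4 = 16 messages m ∈ F_2^4.
For each, compute codeword c = mG in F_2^9, then tally its weight.
  m = 0000 → c = 000000000, weight = 0.
  m = 1000 → c = 000001100, weight = 2.
  m = 0100 → c = 101000001, weight = 3.
  m = 1100 → c = 101001101, weight = 5.
  m = 0010 → c = 110100011, weight = 5.
  m = 1010 → c = 110101111, weight = 7.
  m = 0110 → c = 011100010, weight = 4.
  m = 1110 → c = 011101110, weight = 6.
  m = 0001 → c = 100000010, weight = 2.
  m = 1001 → c = 100001110, weight = 4.
  m = 0101 → c = 001000011, weight = 3.
  m = 1101 → c = 001001111, weight = 5.
  m = 0011 → c = 010100001, weight = 3.
  m = 1011 → c = 010101101, weight = 5.
  m = 0111 → c = 111100000, weight = 4.
  m = 1111 → c = 111101100, weight = 6.
Tally weights:
  weight 0: 1 codewords.
  weight 2: 2 codewords.
  weight 3: 3 codewords.
  weight 4: 3 codewords.
  weight 5: 4 codewords.
  weight 6: 2 codewords.
  weight 7: 1 codewords.
Minimum distance d = smallest w > 0 with A_w > 0 = 2.
Sanity: Σ A_w = 16 = 2^4 = 16 ✓.


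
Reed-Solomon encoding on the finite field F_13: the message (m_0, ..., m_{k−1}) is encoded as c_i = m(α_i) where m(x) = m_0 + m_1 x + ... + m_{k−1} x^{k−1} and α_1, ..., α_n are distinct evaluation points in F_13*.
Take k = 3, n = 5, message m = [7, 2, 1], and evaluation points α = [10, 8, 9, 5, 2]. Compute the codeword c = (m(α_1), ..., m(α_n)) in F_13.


c = [10, 9, 2, 3, 2]

Message polynomial: m(x) = 7 + 2·x + 1·x^2 (mod 13).
For each evaluation point α_i, compute m(α_i) mod 13:
  α_1 = 10: Horner steps 1 → 12 → 10, so m(10) = 10.
  α_2 = 8: Horner steps 1 → 10 → 9, so m(8) = 9.
  α_3 = 9: Horner steps 1 → 11 → 2, so m(9) = 2.
  α_4 = 5: Horner steps 1 → 7 → 3, so m(5) = 3.
  α_5 = 2: Horner steps 1 → 4 → 2, so m(2) = 2.
Codeword c = [10, 9, 2, 3, 2] ∈ F_13^5.


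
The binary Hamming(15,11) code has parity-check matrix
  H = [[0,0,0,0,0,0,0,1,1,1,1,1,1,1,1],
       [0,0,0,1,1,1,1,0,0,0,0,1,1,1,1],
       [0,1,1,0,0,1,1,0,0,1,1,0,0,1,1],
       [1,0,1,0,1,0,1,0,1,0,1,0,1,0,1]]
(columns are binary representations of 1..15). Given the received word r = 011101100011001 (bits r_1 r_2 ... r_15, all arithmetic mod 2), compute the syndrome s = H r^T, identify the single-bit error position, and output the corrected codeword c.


s = (1, 1, 0, 0)^T, error position = 12, corrected codeword c = 011101100010001

Compute s = H r^T mod 2 one row at a time:
  s_1 = 0 + 0 + 0 + 1 + 1 + 0 + 0 + 1 = 3 ≡ 1 (mod 2).
  s_2 = 1 + 0 + 1 + 1 + 1 + 0 + 0 + 1 = 5 ≡ 1 (mod 2).
  s_3 = 1 + 1 + 1 + 1 + 0 + 1 + 0 + 1 = 6 ≡ 0 (mod 2).
  s_4 = 0 + 1 + 0 + 1 + 0 + 1 + 0 + 1 = 4 ≡ 0 (mod 2).
s = (1, 1, 0, 0)^T — this equals column 12 of H (binary 1100), so error is at position 12.
Correct: flip bit 12 of r = 011101100011001 to get c = 011101100010001.


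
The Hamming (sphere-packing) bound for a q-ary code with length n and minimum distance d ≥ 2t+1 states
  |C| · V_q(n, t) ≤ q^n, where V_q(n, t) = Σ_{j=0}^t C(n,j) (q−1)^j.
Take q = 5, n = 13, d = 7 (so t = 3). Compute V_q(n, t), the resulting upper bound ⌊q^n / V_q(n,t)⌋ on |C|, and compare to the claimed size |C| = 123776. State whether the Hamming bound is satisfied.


V_q(n, t) = 19605, q^n = 1220703125, Hamming bound = 62264, |C| = 123776 > bound (violated).

Step 1: Compute V_q(n, t) = Σ_{j=0}^3 C(n, j) (q−1)^j.
  j = 0: C(13,0)·(4)^0 = 1·1 = 1.
  j = 1: C(13,1)·(4)^1 = 13·4 = 52.
  j = 2: C(13,2)·(4)^2 = 78·16 = 1248.
  j = 3: C(13,3)·(4)^3 = 286·64 = 18304.
  V_q(n, t) = 1 + 52 + 1248 + 18304 = 19605.
Step 2: q^n = 5^13 = 1220703125.
Step 3: Hamming bound ⌊q^n / V_q(n,t)⌋ = ⌊1220703125/19605⌋ = 62264.
Step 4: Compare |C| = 123776 to 62264: violated.
The claimed |C| lies above the Hamming bound, so no 5-ary code of length 13 with d ≥ 7 can have 123776 codewords.


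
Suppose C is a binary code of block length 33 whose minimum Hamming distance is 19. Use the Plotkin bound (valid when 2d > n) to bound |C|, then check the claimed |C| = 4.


Plotkin bound M ≤ 6; given |C| = 4 ≤ bound (satisfied).

Check applicability: 2d = 38, n = 33.
2d − n = 5 > 0, so Plotkin applies.
Compute d/(2d−n) = 19/5 ≈ 3.8000.
⌊d/(2d−n)⌋ = 3.
Plotkin bound: M ≤ 2·3 = 6.
Given |C| = 4, check: satisfied.
This |C| is below the Plotkin bound.


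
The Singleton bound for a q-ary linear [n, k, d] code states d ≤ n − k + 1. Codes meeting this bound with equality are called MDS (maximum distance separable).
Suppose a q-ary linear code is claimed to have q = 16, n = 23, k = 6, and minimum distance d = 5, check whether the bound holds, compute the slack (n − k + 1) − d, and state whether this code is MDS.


Singleton RHS = n − k + 1 = 18, slack = 13, bound satisfied, not MDS.

Singleton bound: d ≤ n − k + 1.
Here n = 23, k = 6, so n − k + 1 = 18.
Given d = 5, check d ≤ 18: YES.
Slack = (n − k + 1) − d = 13.
The code is NOT MDS (slack = 13 > 0).
Description: the claimed parameters are [23, 6, 5]_16; such a code would be non-MDS.


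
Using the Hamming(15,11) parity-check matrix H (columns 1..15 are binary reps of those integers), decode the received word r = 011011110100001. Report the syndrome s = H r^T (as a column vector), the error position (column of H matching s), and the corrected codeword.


s = (1, 0, 0, 0)^T, error position = 8, corrected codeword c = 011011100100001

Compute s = H r^T mod 2 one row at a time:
  s_1 = 1 + 0 + 1 + 0 + 0 + 0 + 0 + 1 = 3 ≡ 1 (mod 2).
  s_2 = 0 + 1 + 1 + 1 + 0 + 0 + 0 + 1 = 4 ≡ 0 (mod 2).
  s_3 = 1 + 1 + 1 + 1 + 1 + 0 + 0 + 1 = 6 ≡ 0 (mod 2).
  s_4 = 0 + 1 + 1 + 1 + 0 + 0 + 0 + 1 = 4 ≡ 0 (mod 2).
s = (1, 0, 0, 0)^T — this equals column 8 of H (binary 1000), so error is at position 8.
Correct: flip bit 8 of r = 011011110100001 to get c = 011011100100001.
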